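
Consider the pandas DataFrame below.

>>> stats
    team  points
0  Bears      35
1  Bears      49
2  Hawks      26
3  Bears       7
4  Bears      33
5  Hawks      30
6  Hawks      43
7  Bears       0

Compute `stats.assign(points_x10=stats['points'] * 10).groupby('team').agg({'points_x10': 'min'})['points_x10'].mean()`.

130.0

add column points_x10 = stats['points'] * 10:
    team  points  points_x10
0  Bears      35         350
1  Bears      49         490
2  Hawks      26         260
3  Bears       7          70
4  Bears      33         330
5  Hawks      30         300
6  Hawks      43         430
7  Bears       0           0
group by team, min of points_x10:
       points_x10
team             
Bears           0
Hawks         260
So mean() = 130.0.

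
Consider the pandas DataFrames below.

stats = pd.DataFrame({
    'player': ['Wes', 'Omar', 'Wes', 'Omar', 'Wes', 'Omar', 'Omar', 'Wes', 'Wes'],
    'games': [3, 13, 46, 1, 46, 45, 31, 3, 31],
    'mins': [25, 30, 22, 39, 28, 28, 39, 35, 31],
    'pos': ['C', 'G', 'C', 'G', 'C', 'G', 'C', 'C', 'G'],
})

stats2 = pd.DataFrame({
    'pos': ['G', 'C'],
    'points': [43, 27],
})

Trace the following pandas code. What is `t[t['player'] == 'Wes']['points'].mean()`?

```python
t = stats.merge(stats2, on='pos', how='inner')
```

30.2

merge on 'pos' (how='inner') → 9 rows:
  player  games  mins pos  points
0    Wes      3    25   C      27
1   Omar     13    30   G      43
2    Wes     46    22   C      27
3   Omar      1    39   G      43
4    Wes     46    28   C      27
5   Omar     45    28   G      43
6   Omar     31    39   C      27
7    Wes      3    35   C      27
8    Wes     31    31   G      43
filter rows where player == 'Wes':
  player  games  mins pos  points
0    Wes      3    25   C      27
2    Wes     46    22   C      27
4    Wes     46    28   C      27
7    Wes      3    35   C      27
8    Wes     31    31   G      43
The mean of column 'points' is 30.2.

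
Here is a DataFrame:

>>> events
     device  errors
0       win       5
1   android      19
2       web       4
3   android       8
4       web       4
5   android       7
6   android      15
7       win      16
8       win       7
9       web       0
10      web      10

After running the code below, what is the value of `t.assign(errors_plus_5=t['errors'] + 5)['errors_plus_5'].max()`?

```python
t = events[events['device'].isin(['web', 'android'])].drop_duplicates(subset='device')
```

24

filter rows where device in ['web', 'android']:
     device  errors
1   android      19
2       web       4
3   android       8
4       web       4
5   android       7
6   android      15
9       web       0
10      web      10
drop duplicate device (keep=first):
    device  errors
1  android      19
2      web       4
add column errors_plus_5 = t['errors'] + 5:
    device  errors  errors_plus_5
1  android      19             24
2      web       4              9
So max() = 24.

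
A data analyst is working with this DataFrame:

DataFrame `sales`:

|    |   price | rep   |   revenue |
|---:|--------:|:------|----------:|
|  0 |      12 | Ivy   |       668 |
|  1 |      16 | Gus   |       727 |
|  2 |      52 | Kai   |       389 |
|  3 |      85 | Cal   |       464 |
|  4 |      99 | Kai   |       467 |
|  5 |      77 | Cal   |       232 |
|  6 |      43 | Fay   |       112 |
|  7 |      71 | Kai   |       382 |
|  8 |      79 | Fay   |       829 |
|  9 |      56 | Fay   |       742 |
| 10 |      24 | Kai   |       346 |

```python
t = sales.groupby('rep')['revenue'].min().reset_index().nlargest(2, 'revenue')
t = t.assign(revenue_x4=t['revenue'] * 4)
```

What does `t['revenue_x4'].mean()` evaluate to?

2790.0

group by rep, min of revenue:
rep
Cal    232
Fay    112
Gus    727
Ivy    668
Kai    346
Name: revenue, dtype: int64
reset_index():
   rep  revenue
0  Cal      232
1  Fay      112
2  Gus      727
3  Ivy      668
4  Kai      346
take 2 rows with largest revenue:
   rep  revenue
2  Gus      727
3  Ivy      668
add column revenue_x4 = t['revenue'] * 4:
   rep  revenue  revenue_x4
2  Gus      727        2908
3  Ivy      668        2672
The mean of column 'revenue_x4' is 2790.0.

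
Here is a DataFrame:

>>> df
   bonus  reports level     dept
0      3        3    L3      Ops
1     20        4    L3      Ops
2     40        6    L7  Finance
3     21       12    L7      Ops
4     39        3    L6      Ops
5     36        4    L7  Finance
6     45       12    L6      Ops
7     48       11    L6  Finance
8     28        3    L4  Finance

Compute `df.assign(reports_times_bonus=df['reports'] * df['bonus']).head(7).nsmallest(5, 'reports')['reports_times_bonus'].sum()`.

add column reports_times_bonus = df['reports'] * df['bonus']:
   bonus  reports level     dept  reports_times_bonus
0      3        3    L3      Ops                    9
1     20        4    L3      Ops                   80
2     40        6    L7  Finance                  240
3     21       12    L7      Ops                  252
4     39        3    L6      Ops                  117
5     36        4    L7  Finance                  144
6     45       12    L6      Ops                  540
7     48       11    L6  Finance                  528
8     28        3    L4  Finance                   84
take first 7 rows:
   bonus  reports level     dept  reports_times_bonus
0      3        3    L3      Ops                    9
1     20        4    L3      Ops                   80
2     40        6    L7  Finance                  240
3     21       12    L7      Ops                  252
4     39        3    L6      Ops                  117
5     36        4    L7  Finance                  144
6     45       12    L6      Ops                  540
take 5 rows with smallest reports:
   bonus  reports level     dept  reports_times_bonus
0      3        3    L3      Ops                    9
4     39        3    L6      Ops                  117
1     20        4    L3      Ops                   80
5     36        4    L7  Finance                  144
2     40        6    L7  Finance                  240
The sum of column 'reports_times_bonus' is 590.

590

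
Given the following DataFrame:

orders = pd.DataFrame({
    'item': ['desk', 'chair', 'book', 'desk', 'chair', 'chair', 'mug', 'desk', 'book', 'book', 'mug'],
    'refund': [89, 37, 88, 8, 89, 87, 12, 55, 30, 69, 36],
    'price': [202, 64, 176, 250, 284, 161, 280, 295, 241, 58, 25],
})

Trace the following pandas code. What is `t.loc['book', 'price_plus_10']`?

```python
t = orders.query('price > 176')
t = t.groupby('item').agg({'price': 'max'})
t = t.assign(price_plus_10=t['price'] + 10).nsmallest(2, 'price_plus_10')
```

251

filter rows where price > 176:
    item  refund  price
0   desk      89    202
3   desk       8    250
4  chair      89    284
6    mug      12    280
7   desk      55    295
8   book      30    241
group by item, max of price:
       price
item        
book     241
chair    284
desk     295
mug      280
add column price_plus_10 = t['price'] + 10:
       price  price_plus_10
item                       
book     241            251
chair    284            294
desk     295            305
mug      280            290
take 2 rows with smallest price_plus_10:
      price  price_plus_10
item                      
book    241            251
mug     280            290
Reading off the value at row 'book', column 'price_plus_10', we get 251.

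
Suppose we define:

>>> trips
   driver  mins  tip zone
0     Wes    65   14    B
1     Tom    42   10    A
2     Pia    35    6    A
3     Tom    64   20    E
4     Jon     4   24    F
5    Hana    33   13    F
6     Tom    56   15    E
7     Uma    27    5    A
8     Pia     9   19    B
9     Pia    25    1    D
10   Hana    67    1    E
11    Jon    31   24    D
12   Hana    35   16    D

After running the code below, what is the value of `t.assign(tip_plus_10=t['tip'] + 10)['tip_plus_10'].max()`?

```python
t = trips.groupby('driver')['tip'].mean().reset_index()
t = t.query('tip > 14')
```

34.0

group by driver, mean of tip:
driver
Hana    10.000000
Jon     24.000000
Pia      8.666667
Tom     15.000000
Uma      5.000000
Wes     14.000000
Name: tip, dtype: float64
reset_index():
  driver        tip
0   Hana  10.000000
1    Jon  24.000000
2    Pia   8.666667
3    Tom  15.000000
4    Uma   5.000000
5    Wes  14.000000
filter rows where tip > 14:
  driver   tip
1    Jon  24.0
3    Tom  15.0
add column tip_plus_10 = t['tip'] + 10:
  driver   tip  tip_plus_10
1    Jon  24.0         34.0
3    Tom  15.0         25.0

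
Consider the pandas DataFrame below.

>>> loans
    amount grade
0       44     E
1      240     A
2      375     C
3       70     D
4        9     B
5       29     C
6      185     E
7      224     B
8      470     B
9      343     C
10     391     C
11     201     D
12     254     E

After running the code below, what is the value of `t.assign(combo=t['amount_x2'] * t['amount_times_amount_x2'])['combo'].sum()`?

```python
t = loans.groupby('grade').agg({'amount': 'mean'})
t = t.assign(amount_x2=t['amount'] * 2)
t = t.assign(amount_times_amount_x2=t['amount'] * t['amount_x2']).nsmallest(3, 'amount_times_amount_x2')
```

group by grade, mean of amount:
           amount
grade            
A      240.000000
B      234.333333
C      284.500000
D      135.500000
E      161.000000
add column amount_x2 = t['amount'] * 2:
           amount   amount_x2
grade                        
A      240.000000  480.000000
B      234.333333  468.666667
C      284.500000  569.000000
D      135.500000  271.000000
E      161.000000  322.000000
add column amount_times_amount_x2 = t['amount'] * t['amount_x2']:
           amount   amount_x2  amount_times_amount_x2
grade                                                
A      240.000000  480.000000           115200.000000
B      234.333333  468.666667           109824.222222
C      284.500000  569.000000           161880.500000
D      135.500000  271.000000            36720.500000
E      161.000000  322.000000            51842.000000
take 3 rows with smallest amount_times_amount_x2:
           amount   amount_x2  amount_times_amount_x2
grade                                                
D      135.500000  271.000000            36720.500000
E      161.000000  322.000000            51842.000000
B      234.333333  468.666667           109824.222222
add column combo = t['amount_x2'] * t['amount_times_amount_x2']:
           amount   amount_x2  amount_times_amount_x2         combo
grade                                                              
D      135.500000  271.000000            36720.500000  9.951256e+06
E      161.000000  322.000000            51842.000000  1.669312e+07
B      234.333333  468.666667           109824.222222  5.147095e+07

78115331.6481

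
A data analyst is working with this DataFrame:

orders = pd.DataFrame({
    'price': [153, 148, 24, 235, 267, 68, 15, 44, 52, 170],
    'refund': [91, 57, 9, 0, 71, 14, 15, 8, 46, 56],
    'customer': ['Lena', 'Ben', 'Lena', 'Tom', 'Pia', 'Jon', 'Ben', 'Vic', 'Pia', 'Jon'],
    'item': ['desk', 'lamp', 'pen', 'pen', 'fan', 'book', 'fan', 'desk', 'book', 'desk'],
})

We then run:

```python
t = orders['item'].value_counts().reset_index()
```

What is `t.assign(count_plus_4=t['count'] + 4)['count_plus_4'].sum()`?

30

value_counts of item:
item
desk    3
pen     2
fan     2
book    2
lamp    1
Name: count, dtype: int64
reset_index():
   item  count
0  desk      3
1   pen      2
2   fan      2
3  book      2
4  lamp      1
add column count_plus_4 = t['count'] + 4:
   item  count  count_plus_4
0  desk      3             7
1   pen      2             6
2   fan      2             6
3  book      2             6
4  lamp      1             5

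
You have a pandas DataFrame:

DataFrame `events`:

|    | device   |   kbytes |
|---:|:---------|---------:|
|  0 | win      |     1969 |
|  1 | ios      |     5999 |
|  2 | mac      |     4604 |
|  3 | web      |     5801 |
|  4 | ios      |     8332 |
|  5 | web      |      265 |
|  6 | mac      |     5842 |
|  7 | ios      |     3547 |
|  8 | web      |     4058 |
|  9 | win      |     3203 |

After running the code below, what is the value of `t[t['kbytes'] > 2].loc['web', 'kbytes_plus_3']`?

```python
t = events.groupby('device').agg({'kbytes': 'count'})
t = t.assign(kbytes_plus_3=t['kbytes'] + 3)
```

group by device, count of kbytes:
        kbytes
device        
ios          3
mac          2
web          3
win          2
add column kbytes_plus_3 = t['kbytes'] + 3:
        kbytes  kbytes_plus_3
device                       
ios          3              6
mac          2              5
web          3              6
win          2              5
filter rows where kbytes > 2:
        kbytes  kbytes_plus_3
device                       
ios          3              6
web          3              6
So loc['web', 'kbytes_plus_3'] = 6.

6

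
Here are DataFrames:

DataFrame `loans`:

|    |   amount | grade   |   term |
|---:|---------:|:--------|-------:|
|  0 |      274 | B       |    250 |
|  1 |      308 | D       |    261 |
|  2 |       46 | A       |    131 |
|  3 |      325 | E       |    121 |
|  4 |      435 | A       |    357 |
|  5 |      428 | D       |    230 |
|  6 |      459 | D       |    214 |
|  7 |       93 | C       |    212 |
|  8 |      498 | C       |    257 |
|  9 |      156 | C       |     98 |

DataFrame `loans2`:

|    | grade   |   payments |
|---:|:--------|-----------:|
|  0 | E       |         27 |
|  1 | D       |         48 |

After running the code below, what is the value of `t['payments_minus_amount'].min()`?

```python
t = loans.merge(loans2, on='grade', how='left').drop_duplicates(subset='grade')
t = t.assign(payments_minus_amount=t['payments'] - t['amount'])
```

merge on 'grade' (how='left') → 10 rows:
   amount grade  term  payments
0     274     B   250       NaN
1     308     D   261      48.0
2      46     A   131       NaN
3     325     E   121      27.0
4     435     A   357       NaN
5     428     D   230      48.0
6     459     D   214      48.0
7      93     C   212       NaN
8     498     C   257       NaN
9     156     C    98       NaN
drop duplicate grade (keep=first):
   amount grade  term  payments
0     274     B   250       NaN
1     308     D   261      48.0
2      46     A   131       NaN
3     325     E   121      27.0
7      93     C   212       NaN
add column payments_minus_amount = t['payments'] - t['amount']:
   amount grade  term  payments  payments_minus_amount
0     274     B   250       NaN                    NaN
1     308     D   261      48.0                 -260.0
2      46     A   131       NaN                    NaN
3     325     E   121      27.0                 -298.0
7      93     C   212       NaN                    NaN
Finally, min of column 'payments_minus_amount' = -298.0.

-298.0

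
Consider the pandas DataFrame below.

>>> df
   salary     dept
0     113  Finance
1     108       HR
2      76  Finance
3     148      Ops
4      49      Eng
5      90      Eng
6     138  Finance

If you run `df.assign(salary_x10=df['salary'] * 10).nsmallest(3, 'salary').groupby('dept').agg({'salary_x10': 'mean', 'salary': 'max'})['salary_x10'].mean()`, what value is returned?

727.5

add column salary_x10 = df['salary'] * 10:
   salary     dept  salary_x10
0     113  Finance        1130
1     108       HR        1080
2      76  Finance         760
3     148      Ops        1480
4      49      Eng         490
5      90      Eng         900
6     138  Finance        1380
take 3 rows with smallest salary:
   salary     dept  salary_x10
4      49      Eng         490
2      76  Finance         760
5      90      Eng         900
group by dept: mean(salary_x10), max(salary):
         salary_x10  salary
dept                       
Eng           695.0      90
Finance       760.0      76
So mean() = 727.5.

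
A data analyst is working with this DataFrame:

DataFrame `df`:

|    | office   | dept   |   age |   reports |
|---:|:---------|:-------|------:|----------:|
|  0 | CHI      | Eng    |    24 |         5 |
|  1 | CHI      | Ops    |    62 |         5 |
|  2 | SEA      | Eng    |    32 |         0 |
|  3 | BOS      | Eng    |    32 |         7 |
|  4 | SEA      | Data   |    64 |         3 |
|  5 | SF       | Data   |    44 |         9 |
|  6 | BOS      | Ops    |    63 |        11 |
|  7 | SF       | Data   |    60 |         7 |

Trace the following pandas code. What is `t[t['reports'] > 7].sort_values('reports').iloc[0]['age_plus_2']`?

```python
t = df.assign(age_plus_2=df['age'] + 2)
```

46

add column age_plus_2 = df['age'] + 2:
  office  dept  age  reports  age_plus_2
0    CHI   Eng   24        5          26
1    CHI   Ops   62        5          64
2    SEA   Eng   32        0          34
3    BOS   Eng   32        7          34
4    SEA  Data   64        3          66
5     SF  Data   44        9          46
6    BOS   Ops   63       11          65
7     SF  Data   60        7          62
filter rows where reports > 7:
  office  dept  age  reports  age_plus_2
5     SF  Data   44        9          46
6    BOS   Ops   63       11          65
sort by reports:
  office  dept  age  reports  age_plus_2
5     SF  Data   44        9          46
6    BOS   Ops   63       11          65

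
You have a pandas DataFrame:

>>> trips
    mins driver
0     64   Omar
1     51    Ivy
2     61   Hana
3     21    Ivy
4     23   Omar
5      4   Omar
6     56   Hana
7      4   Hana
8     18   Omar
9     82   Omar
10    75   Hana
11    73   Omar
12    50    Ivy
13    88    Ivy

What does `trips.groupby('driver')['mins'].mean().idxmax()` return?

Ivy

group by driver, mean of mins:
driver
Hana    49.0
Ivy     52.5
Omar    44.0
Name: mins, dtype: float64
Hence Ivy.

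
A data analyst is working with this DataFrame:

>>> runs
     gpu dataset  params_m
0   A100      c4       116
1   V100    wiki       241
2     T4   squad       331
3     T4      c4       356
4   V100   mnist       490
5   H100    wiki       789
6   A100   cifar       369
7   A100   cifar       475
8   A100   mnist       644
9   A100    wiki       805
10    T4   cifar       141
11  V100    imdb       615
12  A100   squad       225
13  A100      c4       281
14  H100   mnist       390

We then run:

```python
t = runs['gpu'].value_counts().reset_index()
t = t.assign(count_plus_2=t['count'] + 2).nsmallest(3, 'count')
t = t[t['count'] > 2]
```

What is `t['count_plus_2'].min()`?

5

value_counts of gpu:
gpu
A100    7
V100    3
T4      3
H100    2
Name: count, dtype: int64
reset_index():
    gpu  count
0  A100      7
1  V100      3
2    T4      3
3  H100      2
add column count_plus_2 = t['count'] + 2:
    gpu  count  count_plus_2
0  A100      7             9
1  V100      3             5
2    T4      3             5
3  H100      2             4
take 3 rows with smallest count:
    gpu  count  count_plus_2
3  H100      2             4
1  V100      3             5
2    T4      3             5
filter rows where count > 2:
    gpu  count  count_plus_2
1  V100      3             5
2    T4      3             5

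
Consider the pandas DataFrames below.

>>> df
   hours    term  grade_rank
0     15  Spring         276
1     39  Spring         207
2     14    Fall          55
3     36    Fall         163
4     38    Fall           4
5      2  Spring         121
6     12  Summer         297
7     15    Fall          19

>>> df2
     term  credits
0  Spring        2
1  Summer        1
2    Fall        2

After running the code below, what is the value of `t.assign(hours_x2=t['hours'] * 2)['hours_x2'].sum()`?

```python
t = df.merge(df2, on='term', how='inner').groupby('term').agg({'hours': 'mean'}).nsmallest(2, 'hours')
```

61.3333333333

merge on 'term' (how='inner') → 8 rows:
   hours    term  grade_rank  credits
0     15  Spring         276        2
1     39  Spring         207        2
2     14    Fall          55        2
3     36    Fall         163        2
4     38    Fall           4        2
5      2  Spring         121        2
6     12  Summer         297        1
7     15    Fall          19        2
group by term, mean of hours:
            hours
term             
Fall    25.750000
Spring  18.666667
Summer  12.000000
take 2 rows with smallest hours:
            hours
term             
Summer  12.000000
Spring  18.666667
add column hours_x2 = t['hours'] * 2:
            hours   hours_x2
term                        
Summer  12.000000  24.000000
Spring  18.666667  37.333333
sum of column 'hours_x2' → 61.3333333333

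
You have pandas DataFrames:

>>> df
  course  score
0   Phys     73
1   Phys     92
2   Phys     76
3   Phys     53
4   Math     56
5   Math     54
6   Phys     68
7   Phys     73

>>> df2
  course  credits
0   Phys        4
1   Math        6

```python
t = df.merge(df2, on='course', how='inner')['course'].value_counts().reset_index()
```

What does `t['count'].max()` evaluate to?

6

merge on 'course' (how='inner') → 8 rows:
  course  score  credits
0   Phys     73        4
1   Phys     92        4
2   Phys     76        4
3   Phys     53        4
4   Math     56        6
5   Math     54        6
6   Phys     68        4
7   Phys     73        4
value_counts of course:
course
Phys    6
Math    2
Name: count, dtype: int64
reset_index():
  course  count
0   Phys      6
1   Math      2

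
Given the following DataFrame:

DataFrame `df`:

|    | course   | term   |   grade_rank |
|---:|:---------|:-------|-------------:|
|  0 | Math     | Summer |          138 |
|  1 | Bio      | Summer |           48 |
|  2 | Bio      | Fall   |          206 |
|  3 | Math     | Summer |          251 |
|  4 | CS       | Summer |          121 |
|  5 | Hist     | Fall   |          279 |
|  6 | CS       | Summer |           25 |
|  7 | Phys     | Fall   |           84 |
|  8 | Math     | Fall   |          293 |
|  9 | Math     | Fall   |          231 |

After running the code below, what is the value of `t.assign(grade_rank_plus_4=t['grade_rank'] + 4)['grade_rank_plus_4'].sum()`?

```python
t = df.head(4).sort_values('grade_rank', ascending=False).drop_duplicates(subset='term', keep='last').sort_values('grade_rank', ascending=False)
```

262

take first 4 rows:
  course    term  grade_rank
0   Math  Summer         138
1    Bio  Summer          48
2    Bio    Fall         206
3   Math  Summer         251
sort by grade_rank descending:
  course    term  grade_rank
3   Math  Summer         251
2    Bio    Fall         206
0   Math  Summer         138
1    Bio  Summer          48
drop duplicate term (keep=last):
  course    term  grade_rank
2    Bio    Fall         206
1    Bio  Summer          48
sort by grade_rank descending:
  course    term  grade_rank
2    Bio    Fall         206
1    Bio  Summer          48
add column grade_rank_plus_4 = t['grade_rank'] + 4:
  course    term  grade_rank  grade_rank_plus_4
2    Bio    Fall         206                210
1    Bio  Summer          48                 52
The sum of column 'grade_rank_plus_4' is 262.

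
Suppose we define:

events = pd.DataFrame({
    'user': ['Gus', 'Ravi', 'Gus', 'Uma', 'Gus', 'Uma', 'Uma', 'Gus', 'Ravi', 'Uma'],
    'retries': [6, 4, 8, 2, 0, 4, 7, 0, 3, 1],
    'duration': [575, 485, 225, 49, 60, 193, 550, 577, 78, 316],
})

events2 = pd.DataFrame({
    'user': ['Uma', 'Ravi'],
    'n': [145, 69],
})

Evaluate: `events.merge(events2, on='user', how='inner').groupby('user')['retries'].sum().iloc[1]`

merge on 'user' (how='inner') → 6 rows:
   user  retries  duration    n
0  Ravi        4       485   69
1   Uma        2        49  145
2   Uma        4       193  145
3   Uma        7       550  145
4  Ravi        3        78   69
5   Uma        1       316  145
group by user, sum of retries:
user
Ravi     7
Uma     14
Name: retries, dtype: int64

14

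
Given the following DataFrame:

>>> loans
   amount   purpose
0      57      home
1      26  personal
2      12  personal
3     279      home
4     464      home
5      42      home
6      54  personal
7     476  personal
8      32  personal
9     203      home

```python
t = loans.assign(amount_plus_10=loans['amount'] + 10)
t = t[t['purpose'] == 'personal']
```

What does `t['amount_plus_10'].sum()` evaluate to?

650

add column amount_plus_10 = loans['amount'] + 10:
   amount   purpose  amount_plus_10
0      57      home              67
1      26  personal              36
2      12  personal              22
3     279      home             289
4     464      home             474
5      42      home              52
6      54  personal              64
7     476  personal             486
8      32  personal              42
9     203      home             213
filter rows where purpose == 'personal':
   amount   purpose  amount_plus_10
1      26  personal              36
2      12  personal              22
6      54  personal              64
7     476  personal             486
8      32  personal              42
Hence 650.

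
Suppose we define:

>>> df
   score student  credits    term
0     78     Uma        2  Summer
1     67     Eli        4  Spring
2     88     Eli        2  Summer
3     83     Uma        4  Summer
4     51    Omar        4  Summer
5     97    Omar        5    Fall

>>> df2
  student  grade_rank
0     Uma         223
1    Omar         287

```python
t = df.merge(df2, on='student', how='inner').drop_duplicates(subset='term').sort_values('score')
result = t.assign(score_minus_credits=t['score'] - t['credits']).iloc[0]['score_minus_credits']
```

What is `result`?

76

merge on 'student' (how='inner') → 4 rows:
   score student  credits    term  grade_rank
0     78     Uma        2  Summer         223
1     83     Uma        4  Summer         223
2     51    Omar        4  Summer         287
3     97    Omar        5    Fall         287
drop duplicate term (keep=first):
   score student  credits    term  grade_rank
0     78     Uma        2  Summer         223
3     97    Omar        5    Fall         287
sort by score:
   score student  credits    term  grade_rank
0     78     Uma        2  Summer         223
3     97    Omar        5    Fall         287
add column score_minus_credits = t['score'] - t['credits']:
   score student  credits    term  grade_rank  score_minus_credits
0     78     Uma        2  Summer         223                   76
3     97    Omar        5    Fall         287                   92
value at position 0, column 'score_minus_credits' → 76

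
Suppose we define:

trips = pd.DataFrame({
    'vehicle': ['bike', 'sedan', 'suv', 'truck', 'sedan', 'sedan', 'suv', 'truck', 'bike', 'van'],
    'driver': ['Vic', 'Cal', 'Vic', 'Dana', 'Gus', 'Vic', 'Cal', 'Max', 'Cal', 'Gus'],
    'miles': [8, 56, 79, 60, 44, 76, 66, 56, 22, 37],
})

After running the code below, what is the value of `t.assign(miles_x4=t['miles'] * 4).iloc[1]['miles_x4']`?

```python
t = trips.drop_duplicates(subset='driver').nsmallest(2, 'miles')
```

176

drop duplicate driver (keep=first):
  vehicle driver  miles
0    bike    Vic      8
1   sedan    Cal     56
3   truck   Dana     60
4   sedan    Gus     44
7   truck    Max     56
take 2 rows with smallest miles:
  vehicle driver  miles
0    bike    Vic      8
4   sedan    Gus     44
add column miles_x4 = t['miles'] * 4:
  vehicle driver  miles  miles_x4
0    bike    Vic      8        32
4   sedan    Gus     44       176
Reading off the value at position 1, column 'miles_x4', we get 176.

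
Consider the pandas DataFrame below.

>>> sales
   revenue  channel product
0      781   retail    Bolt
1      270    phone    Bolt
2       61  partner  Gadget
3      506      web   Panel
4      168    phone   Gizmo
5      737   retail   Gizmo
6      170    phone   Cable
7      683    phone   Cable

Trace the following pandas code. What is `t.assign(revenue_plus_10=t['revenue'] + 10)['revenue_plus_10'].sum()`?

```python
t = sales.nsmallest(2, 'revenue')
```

take 2 rows with smallest revenue:
   revenue  channel product
2       61  partner  Gadget
4      168    phone   Gizmo
add column revenue_plus_10 = t['revenue'] + 10:
   revenue  channel product  revenue_plus_10
2       61  partner  Gadget               71
4      168    phone   Gizmo              178

249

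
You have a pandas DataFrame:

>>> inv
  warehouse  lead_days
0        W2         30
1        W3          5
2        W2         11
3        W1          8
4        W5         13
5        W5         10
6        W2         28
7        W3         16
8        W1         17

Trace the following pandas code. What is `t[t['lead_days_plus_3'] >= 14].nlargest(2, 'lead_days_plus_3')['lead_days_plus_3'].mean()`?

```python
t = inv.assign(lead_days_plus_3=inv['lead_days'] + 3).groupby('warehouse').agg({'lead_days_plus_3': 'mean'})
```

20.75

add column lead_days_plus_3 = inv['lead_days'] + 3:
  warehouse  lead_days  lead_days_plus_3
0        W2         30                33
1        W3          5                 8
2        W2         11                14
3        W1          8                11
4        W5         13                16
5        W5         10                13
6        W2         28                31
7        W3         16                19
8        W1         17                20
group by warehouse, mean of lead_days_plus_3:
           lead_days_plus_3
warehouse                  
W1                     15.5
W2                     26.0
W3                     13.5
W5                     14.5
filter rows where lead_days_plus_3 >= 14:
           lead_days_plus_3
warehouse                  
W1                     15.5
W2                     26.0
W5                     14.5
take 2 rows with largest lead_days_plus_3:
           lead_days_plus_3
warehouse                  
W2                     26.0
W1                     15.5
The mean of column 'lead_days_plus_3' is 20.75.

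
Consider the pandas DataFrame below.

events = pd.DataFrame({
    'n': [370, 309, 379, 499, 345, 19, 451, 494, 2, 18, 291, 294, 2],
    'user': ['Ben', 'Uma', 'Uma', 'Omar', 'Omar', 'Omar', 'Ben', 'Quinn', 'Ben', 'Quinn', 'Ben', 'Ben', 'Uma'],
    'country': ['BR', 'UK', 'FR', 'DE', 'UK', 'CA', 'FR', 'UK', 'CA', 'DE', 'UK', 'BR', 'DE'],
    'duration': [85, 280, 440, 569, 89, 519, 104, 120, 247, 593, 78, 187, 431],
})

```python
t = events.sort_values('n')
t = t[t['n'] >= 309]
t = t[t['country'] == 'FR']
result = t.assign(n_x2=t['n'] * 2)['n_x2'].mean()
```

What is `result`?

sort by n:
      n   user country  duration
8     2    Ben      CA       247
12    2    Uma      DE       431
9    18  Quinn      DE       593
5    19   Omar      CA       519
10  291    Ben      UK        78
11  294    Ben      BR       187
1   309    Uma      UK       280
4   345   Omar      UK        89
0   370    Ben      BR        85
2   379    Uma      FR       440
6   451    Ben      FR       104
7   494  Quinn      UK       120
3   499   Omar      DE       569
filter rows where n >= 309:
     n   user country  duration
1  309    Uma      UK       280
4  345   Omar      UK        89
0  370    Ben      BR        85
2  379    Uma      FR       440
6  451    Ben      FR       104
7  494  Quinn      UK       120
3  499   Omar      DE       569
filter rows where country == 'FR':
     n user country  duration
2  379  Uma      FR       440
6  451  Ben      FR       104
add column n_x2 = t['n'] * 2:
     n user country  duration  n_x2
2  379  Uma      FR       440   758
6  451  Ben      FR       104   902
So mean() = 830.0.

830.0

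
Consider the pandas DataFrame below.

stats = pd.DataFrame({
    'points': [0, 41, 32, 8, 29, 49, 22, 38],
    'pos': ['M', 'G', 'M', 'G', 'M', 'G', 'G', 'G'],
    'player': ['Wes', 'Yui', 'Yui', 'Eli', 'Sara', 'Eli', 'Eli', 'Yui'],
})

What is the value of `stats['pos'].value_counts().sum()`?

8

value_counts of pos:
pos
G    5
M    3
Name: count, dtype: int64
Taking the sum of the resulting series gives 8.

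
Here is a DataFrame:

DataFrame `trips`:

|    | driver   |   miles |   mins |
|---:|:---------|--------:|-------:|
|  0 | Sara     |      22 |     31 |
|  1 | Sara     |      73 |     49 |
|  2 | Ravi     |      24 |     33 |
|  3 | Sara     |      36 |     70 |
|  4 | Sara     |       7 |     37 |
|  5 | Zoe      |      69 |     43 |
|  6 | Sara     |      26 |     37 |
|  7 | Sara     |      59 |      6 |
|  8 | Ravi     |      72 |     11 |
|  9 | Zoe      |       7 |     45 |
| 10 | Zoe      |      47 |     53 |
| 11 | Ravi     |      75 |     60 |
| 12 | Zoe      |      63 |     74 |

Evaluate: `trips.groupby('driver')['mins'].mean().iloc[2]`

53.75

group by driver, mean of mins:
driver
Ravi    34.666667
Sara    38.333333
Zoe     53.750000
Name: mins, dtype: float64
So iloc[2] = 53.75.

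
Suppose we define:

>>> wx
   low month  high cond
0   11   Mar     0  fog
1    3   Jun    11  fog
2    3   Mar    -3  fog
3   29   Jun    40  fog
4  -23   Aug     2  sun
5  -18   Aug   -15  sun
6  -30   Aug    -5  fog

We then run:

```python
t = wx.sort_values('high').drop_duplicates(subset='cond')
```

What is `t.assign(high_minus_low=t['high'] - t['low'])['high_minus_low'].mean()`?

sort by high:
   low month  high cond
5  -18   Aug   -15  sun
6  -30   Aug    -5  fog
2    3   Mar    -3  fog
0   11   Mar     0  fog
4  -23   Aug     2  sun
1    3   Jun    11  fog
3   29   Jun    40  fog
drop duplicate cond (keep=first):
   low month  high cond
5  -18   Aug   -15  sun
6  -30   Aug    -5  fog
add column high_minus_low = t['high'] - t['low']:
   low month  high cond  high_minus_low
5  -18   Aug   -15  sun               3
6  -30   Aug    -5  fog              25
mean of column 'high_minus_low' → 14.0

14.0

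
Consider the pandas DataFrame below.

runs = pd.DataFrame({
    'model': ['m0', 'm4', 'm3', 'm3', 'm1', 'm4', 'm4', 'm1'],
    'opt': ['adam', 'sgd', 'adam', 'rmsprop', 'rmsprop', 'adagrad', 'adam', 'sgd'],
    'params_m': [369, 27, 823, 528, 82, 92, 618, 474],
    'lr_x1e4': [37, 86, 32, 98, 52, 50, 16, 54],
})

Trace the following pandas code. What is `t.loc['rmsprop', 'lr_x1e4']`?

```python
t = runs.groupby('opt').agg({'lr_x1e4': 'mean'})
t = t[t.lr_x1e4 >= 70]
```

group by opt, mean of lr_x1e4:
           lr_x1e4
opt               
adagrad  50.000000
adam     28.333333
rmsprop  75.000000
sgd      70.000000
filter rows where lr_x1e4 >= 70:
         lr_x1e4
opt             
rmsprop     75.0
sgd         70.0

75.0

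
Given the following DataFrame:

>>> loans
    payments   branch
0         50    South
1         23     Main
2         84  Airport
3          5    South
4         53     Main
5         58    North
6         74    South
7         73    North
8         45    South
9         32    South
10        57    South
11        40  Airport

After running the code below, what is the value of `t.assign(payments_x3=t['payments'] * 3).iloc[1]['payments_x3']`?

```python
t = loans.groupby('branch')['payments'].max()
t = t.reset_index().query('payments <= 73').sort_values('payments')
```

219

group by branch, max of payments:
branch
Airport    84
Main       53
North      73
South      74
Name: payments, dtype: int64
reset_index():
    branch  payments
0  Airport        84
1     Main        53
2    North        73
3    South        74
filter rows where payments <= 73:
  branch  payments
1   Main        53
2  North        73
sort by payments:
  branch  payments
1   Main        53
2  North        73
add column payments_x3 = t['payments'] * 3:
  branch  payments  payments_x3
1   Main        53          159
2  North        73          219
Then the value at position 1, column 'payments_x3': 219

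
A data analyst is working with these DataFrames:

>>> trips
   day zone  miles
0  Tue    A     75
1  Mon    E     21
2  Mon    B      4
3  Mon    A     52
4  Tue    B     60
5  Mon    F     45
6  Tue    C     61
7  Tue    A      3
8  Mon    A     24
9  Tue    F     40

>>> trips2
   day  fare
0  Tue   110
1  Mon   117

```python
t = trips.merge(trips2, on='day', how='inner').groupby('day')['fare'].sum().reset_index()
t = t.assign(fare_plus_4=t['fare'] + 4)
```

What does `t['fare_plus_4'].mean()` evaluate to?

merge on 'day' (how='inner') → 10 rows:
   day zone  miles  fare
0  Tue    A     75   110
1  Mon    E     21   117
2  Mon    B      4   117
3  Mon    A     52   117
4  Tue    B     60   110
5  Mon    F     45   117
6  Tue    C     61   110
7  Tue    A      3   110
8  Mon    A     24   117
9  Tue    F     40   110
group by day, sum of fare:
day
Mon    585
Tue    550
Name: fare, dtype: int64
reset_index():
   day  fare
0  Mon   585
1  Tue   550
add column fare_plus_4 = t['fare'] + 4:
   day  fare  fare_plus_4
0  Mon   585          589
1  Tue   550          554
mean of column 'fare_plus_4' → 571.5

571.5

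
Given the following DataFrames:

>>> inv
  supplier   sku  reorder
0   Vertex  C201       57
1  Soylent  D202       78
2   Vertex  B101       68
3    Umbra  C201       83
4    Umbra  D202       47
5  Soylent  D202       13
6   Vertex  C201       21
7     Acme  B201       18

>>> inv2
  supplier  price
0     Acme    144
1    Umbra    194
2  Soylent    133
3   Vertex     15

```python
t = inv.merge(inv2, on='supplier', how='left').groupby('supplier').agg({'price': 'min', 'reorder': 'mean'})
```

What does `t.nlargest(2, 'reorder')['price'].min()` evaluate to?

15

merge on 'supplier' (how='left') → 8 rows:
  supplier   sku  reorder  price
0   Vertex  C201       57     15
1  Soylent  D202       78    133
2   Vertex  B101       68     15
3    Umbra  C201       83    194
4    Umbra  D202       47    194
5  Soylent  D202       13    133
6   Vertex  C201       21     15
7     Acme  B201       18    144
group by supplier: min(price), mean(reorder):
          price    reorder
supplier                  
Acme        144  18.000000
Soylent     133  45.500000
Umbra       194  65.000000
Vertex       15  48.666667
take 2 rows with largest reorder:
          price    reorder
supplier                  
Umbra       194  65.000000
Vertex       15  48.666667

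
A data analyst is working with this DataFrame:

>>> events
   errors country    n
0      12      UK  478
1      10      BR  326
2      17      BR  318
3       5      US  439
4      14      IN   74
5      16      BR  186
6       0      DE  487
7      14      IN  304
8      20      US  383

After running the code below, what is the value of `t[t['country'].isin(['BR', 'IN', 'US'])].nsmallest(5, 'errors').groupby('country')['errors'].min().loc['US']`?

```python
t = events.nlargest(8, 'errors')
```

take 8 rows with largest errors:
   errors country    n
8      20      US  383
2      17      BR  318
5      16      BR  186
4      14      IN   74
7      14      IN  304
0      12      UK  478
1      10      BR  326
3       5      US  439
filter rows where country in ['BR', 'IN', 'US']:
   errors country    n
8      20      US  383
2      17      BR  318
5      16      BR  186
4      14      IN   74
7      14      IN  304
1      10      BR  326
3       5      US  439
take 5 rows with smallest errors:
   errors country    n
3       5      US  439
1      10      BR  326
4      14      IN   74
7      14      IN  304
5      16      BR  186
group by country, min of errors:
country
BR    10
IN    14
US     5
Name: errors, dtype: int64
Taking the value at index 'US' gives 5.

5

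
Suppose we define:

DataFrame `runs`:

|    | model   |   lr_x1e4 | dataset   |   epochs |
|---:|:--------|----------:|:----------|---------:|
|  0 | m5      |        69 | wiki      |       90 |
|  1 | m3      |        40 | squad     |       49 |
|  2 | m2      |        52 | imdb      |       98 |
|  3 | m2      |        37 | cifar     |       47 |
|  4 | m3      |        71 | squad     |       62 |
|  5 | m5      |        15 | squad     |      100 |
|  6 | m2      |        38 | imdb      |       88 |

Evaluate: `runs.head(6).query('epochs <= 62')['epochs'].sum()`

take first 6 rows:
  model  lr_x1e4 dataset  epochs
0    m5       69    wiki      90
1    m3       40   squad      49
2    m2       52    imdb      98
3    m2       37   cifar      47
4    m3       71   squad      62
5    m5       15   squad     100
filter rows where epochs <= 62:
  model  lr_x1e4 dataset  epochs
1    m3       40   squad      49
3    m2       37   cifar      47
4    m3       71   squad      62
Reading off the sum of column 'epochs', we get 158.

158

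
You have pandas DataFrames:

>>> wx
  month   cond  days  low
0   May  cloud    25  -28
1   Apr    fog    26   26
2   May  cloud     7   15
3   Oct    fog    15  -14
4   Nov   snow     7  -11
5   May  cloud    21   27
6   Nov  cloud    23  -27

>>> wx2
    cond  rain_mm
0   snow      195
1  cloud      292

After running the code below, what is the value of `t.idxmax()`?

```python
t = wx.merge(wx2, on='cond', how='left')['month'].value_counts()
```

merge on 'cond' (how='left') → 7 rows:
  month   cond  days  low  rain_mm
0   May  cloud    25  -28    292.0
1   Apr    fog    26   26      NaN
2   May  cloud     7   15    292.0
3   Oct    fog    15  -14      NaN
4   Nov   snow     7  -11    195.0
5   May  cloud    21   27    292.0
6   Nov  cloud    23  -27    292.0
value_counts of month:
month
May    3
Nov    2
Apr    1
Oct    1
Name: count, dtype: int64

May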